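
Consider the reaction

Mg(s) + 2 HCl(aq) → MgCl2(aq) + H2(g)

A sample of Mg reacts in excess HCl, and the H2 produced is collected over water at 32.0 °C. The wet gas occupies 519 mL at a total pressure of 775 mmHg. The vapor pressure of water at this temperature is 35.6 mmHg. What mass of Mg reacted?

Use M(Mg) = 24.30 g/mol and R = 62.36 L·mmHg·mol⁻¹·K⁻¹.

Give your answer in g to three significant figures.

P(H2) = 775 − 35.6 = 739.4 mmHg
n(H2) = PV/RT = (739.4 × 0.5190) / (62.36 × 305.15) = 0.02017 mol
n(Mg) = (1/1) × 0.02017 = 0.02017 mol
m(Mg) = 0.02017 × 24.30 = 0.4901 g

0.490 g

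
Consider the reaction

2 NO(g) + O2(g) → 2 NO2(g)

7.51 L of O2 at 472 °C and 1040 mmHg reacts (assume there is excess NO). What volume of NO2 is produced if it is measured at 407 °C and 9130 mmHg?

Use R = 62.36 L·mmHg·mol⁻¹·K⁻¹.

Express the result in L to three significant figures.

1.56 L

n(O2) = PV/RT = (1040 × 7.51) / (62.36 × 745.15) = 0.1681 mol
n(NO2) = (2/1) × 0.1681 = 0.3362 mol
V = nRT/P = 0.3362 × 62.36 × 680.15 / 9130 = 1.562 L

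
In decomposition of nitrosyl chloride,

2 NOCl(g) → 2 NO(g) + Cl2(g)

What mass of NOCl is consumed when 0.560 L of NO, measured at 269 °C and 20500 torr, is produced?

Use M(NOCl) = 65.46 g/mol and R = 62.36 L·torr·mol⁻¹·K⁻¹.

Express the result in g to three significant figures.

22.2 g

n(NO) = PV/RT = (20500 × 0.560) / (62.36 × 542.15) = 0.3396 mol
n(NOCl) = (2/2) × 0.3396 = 0.3396 mol
m(NOCl) = 0.3396 × 65.46 = 22.23 g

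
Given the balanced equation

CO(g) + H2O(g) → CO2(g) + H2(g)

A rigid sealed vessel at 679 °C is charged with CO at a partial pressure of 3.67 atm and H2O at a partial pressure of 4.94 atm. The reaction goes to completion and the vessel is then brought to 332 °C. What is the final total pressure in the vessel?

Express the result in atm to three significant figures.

With V and T fixed, P_i ∝ n_i, so the mole ratios apply directly to partial pressures at 679 °C.
P(H2O) required for 3.67 atm of CO = (1/1) × 3.67 = 3.670 atm; available 4.94 atm, so CO is limiting.
P(H2O) remaining = 4.94 − (1/1) × 3.67 = 1.270 atm
P(gaseous products) = (1+1)/1 × 3.67 = 7.340 atm
P_total at 679 °C = 1.270 + 7.340 = 8.610 atm
Scaling to 332 °C: P = 8.610 × 605.15/952.15 = 5.472 atm

5.47 atm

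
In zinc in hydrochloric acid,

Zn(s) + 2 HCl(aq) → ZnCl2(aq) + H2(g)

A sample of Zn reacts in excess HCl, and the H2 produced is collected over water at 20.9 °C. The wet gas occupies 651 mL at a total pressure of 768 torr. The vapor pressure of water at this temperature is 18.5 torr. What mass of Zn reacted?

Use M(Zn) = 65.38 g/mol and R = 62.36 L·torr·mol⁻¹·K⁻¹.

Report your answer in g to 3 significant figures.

1.74 g

P(H2) = 768 − 18.5 = 749.5 torr
n(H2) = PV/RT = (749.5 × 0.6510) / (62.36 × 294.05) = 0.02661 mol
n(Zn) = (1/1) × 0.02661 = 0.02661 mol
m(Zn) = 0.02661 × 65.38 = 1.740 g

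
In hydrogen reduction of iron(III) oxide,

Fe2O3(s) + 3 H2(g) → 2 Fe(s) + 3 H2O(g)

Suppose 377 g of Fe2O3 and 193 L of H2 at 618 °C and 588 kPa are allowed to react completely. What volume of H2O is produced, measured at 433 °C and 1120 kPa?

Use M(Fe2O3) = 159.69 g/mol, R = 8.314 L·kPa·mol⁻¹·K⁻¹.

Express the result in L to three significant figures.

n(Fe2O3) = 377 / 159.69 = 2.361 mol
n(H2) = PV/RT = (588 × 193) / (8.314 × 891.15) = 15.32 mol
For 2.361 mol Fe2O3, stoichiometry requires (3/1) × 2.361 = 7.083 mol H2; 15.32 mol is available, so Fe2O3 is limiting.
n(H2O) = (3/1) × 2.361 = 7.083 mol
V(H2O) = nRT/P = 7.083 × 8.314 × 706.15 / 1120 = 37.13 L

37.1 L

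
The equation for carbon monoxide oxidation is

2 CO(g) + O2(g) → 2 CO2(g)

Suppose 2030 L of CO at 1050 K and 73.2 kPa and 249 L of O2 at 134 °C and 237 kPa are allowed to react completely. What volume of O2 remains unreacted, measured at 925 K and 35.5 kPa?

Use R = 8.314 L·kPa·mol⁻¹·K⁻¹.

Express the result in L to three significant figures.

1930 L

n(CO) = PV/RT = (73.2 × 2030) / (8.314 × 1050) = 17.02 mol
n(O2) = PV/RT = (237 × 249) / (8.314 × 407.15) = 17.43 mol
For 17.02 mol CO, stoichiometry requires (1/2) × 17.02 = 8.510 mol O2; 17.43 mol is available, so CO is limiting.
n(O2) consumed = (1/2) × 17.02 = 8.510 mol; remaining = 17.43 − 8.510 = 8.920 mol
V(O2) = nRT/P = 8.920 × 8.314 × 925 / 35.5 = 1932 L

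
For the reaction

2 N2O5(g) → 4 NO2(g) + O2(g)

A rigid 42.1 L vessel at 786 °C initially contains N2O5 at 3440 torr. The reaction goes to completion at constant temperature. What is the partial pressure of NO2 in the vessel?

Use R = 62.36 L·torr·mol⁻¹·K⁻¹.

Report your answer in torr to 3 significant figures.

6880 torr

n(N2O5)₀ = PV/RT = (3440 × 42.1) / (62.36 × 1059.15) = 2.193 mol
n(NO2) = (4/2) × 2.193 = 4.386 mol
P(NO2) = nRT/V = 4.386 × 62.36 × 1059.15 / 42.1 = 6881 torr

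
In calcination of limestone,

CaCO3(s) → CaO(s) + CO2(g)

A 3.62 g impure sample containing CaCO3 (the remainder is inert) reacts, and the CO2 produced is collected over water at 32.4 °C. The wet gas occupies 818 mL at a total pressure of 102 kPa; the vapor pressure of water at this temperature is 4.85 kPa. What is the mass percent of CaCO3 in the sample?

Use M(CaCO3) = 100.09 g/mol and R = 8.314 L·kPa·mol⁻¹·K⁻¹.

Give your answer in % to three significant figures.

P(CO2) = 102 − 4.85 = 97.15 kPa
n(CO2) = PV/RT = (97.15 × 0.8180) / (8.314 × 305.55) = 0.03128 mol
n(CaCO3) = (1/1) × 0.03128 = 0.03128 mol
m(CaCO3) = 0.03128 × 100.09 = 3.131 g
%CaCO3 = 3.131 / 3.62 × 100 = 86.49%

86.5 %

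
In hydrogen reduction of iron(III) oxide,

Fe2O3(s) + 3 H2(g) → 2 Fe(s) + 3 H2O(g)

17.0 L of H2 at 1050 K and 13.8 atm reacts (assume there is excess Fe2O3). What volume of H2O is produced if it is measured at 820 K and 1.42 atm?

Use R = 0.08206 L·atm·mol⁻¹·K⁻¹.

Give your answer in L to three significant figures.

n(H2) = PV/RT = (13.8 × 17.0) / (0.08206 × 1050) = 2.723 mol
n(H2O) = (3/3) × 2.723 = 2.723 mol
V = nRT/P = 2.723 × 0.08206 × 820 / 1.42 = 129.0 L

129 L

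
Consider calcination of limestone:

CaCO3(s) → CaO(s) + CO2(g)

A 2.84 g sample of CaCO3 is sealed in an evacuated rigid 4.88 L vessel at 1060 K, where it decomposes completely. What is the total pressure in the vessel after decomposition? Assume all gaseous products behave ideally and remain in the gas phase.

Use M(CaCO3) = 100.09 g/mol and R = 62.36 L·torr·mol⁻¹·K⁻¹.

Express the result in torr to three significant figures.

n(CaCO3) = 2.84 / 100.09 = 0.02837 mol
n(gas produced) = (1/1) × 0.02837 = 0.02837 mol
P = nRT/V = 0.02837 × 62.36 × 1060 / 4.88 = 384.3 torr

384 torr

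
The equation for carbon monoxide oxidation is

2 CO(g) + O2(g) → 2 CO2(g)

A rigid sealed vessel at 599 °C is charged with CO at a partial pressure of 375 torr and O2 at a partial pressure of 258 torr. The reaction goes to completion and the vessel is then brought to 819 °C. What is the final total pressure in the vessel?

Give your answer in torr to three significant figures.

At constant V, partial pressures at 599 °C are proportional to moles, so apply stoichiometry directly to pressures.
P(O2) required for 375 torr of CO = (1/2) × 375 = 187.5 torr; available 258 torr, so CO is limiting.
P(O2) remaining = 258 − (1/2) × 375 = 70.50 torr
P(gaseous products) = (2)/2 × 375 = 375.0 torr
P_total at 599 °C = 70.50 + 375.0 = 445.5 torr
Scaling to 819 °C: P = 445.5 × 1092.15/872.15 = 557.9 torr

558 torr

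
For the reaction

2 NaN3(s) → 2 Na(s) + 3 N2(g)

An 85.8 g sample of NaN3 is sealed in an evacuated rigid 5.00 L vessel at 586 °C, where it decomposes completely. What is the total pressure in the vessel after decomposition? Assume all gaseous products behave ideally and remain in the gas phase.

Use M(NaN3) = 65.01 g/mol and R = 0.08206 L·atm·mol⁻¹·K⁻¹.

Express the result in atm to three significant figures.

n(NaN3) = 85.8 / 65.01 = 1.320 mol
n(gas produced) = (3/2) × 1.320 = 1.980 mol
P = nRT/V = 1.980 × 0.08206 × 859.15 / 5.00 = 27.92 atm

27.9 atm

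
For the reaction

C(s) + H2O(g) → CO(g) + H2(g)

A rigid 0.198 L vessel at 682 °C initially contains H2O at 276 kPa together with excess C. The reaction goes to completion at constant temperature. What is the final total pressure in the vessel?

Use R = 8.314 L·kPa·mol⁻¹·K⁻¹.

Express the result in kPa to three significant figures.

At constant T and V, P ∝ n(gas): 1 mol gas → 2 mol gas.
P_final = (2/1) × 276 = 552.0 kPa

552 kPa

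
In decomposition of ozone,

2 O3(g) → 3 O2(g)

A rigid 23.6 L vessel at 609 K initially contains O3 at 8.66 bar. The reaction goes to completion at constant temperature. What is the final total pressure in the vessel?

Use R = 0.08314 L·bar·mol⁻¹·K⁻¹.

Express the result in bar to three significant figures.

13.0 bar

Since T and V are fixed, P_final/P_initial = n_final/n_initial = 3/2.
P_final = (3/2) × 8.66 = 12.99 bar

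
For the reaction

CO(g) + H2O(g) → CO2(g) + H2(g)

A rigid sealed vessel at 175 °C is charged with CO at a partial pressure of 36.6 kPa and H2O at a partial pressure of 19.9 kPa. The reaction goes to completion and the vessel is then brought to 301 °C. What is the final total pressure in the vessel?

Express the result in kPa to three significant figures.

Because the vessel is rigid and T is held at 175 °C, work the stoichiometry in partial pressures (P_i = n_iRT/V).
P(H2O) required for 36.6 kPa of CO = (1/1) × 36.6 = 36.60 kPa; available 19.9 kPa, so H2O is limiting.
P(CO) remaining = 36.6 − (1/1) × 19.9 = 16.70 kPa
P(gaseous products) = (1+1)/1 × 19.9 = 39.80 kPa
P_total at 175 °C = 16.70 + 39.80 = 56.50 kPa
Scaling to 301 °C: P = 56.50 × 574.15/448.15 = 72.39 kPa

72.4 kPa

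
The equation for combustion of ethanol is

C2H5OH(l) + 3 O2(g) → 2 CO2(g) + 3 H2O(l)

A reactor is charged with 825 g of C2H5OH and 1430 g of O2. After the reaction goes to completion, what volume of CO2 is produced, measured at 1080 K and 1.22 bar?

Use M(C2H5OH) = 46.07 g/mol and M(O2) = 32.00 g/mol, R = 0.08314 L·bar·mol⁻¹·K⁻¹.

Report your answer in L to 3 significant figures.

2190 L

n(C2H5OH) = 825 / 46.07 = 17.91 mol
n(O2) = 1430 / 32.00 = 44.69 mol
For 17.91 mol C2H5OH, stoichiometry requires (3/1) × 17.91 = 53.73 mol O2; 44.69 mol is available, so O2 is limiting.
n(CO2) = (2/3) × 44.69 = 29.79 mol
V(CO2) = nRT/P = 29.79 × 0.08314 × 1080 / 1.22 = 2193 L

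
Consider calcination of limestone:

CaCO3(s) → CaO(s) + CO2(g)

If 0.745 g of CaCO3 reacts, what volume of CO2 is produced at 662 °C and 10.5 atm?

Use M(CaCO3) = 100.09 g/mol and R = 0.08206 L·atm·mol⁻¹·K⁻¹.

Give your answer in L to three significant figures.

0.0544 L

n(CaCO3) = 0.7450 / 100.09 = 0.007443 mol
n(CO2) = (1/1) × 0.007443 = 0.007443 mol
V = nRT/P = 0.007443 × 0.08206 × 935.15 / 10.5 = 0.05440 L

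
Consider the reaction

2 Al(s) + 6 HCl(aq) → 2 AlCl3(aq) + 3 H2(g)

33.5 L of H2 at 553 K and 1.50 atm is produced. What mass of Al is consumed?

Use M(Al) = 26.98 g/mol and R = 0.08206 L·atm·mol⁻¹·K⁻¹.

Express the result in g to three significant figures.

19.9 g

n(H2) = PV/RT = (1.50 × 33.5) / (0.08206 × 553) = 1.107 mol
n(Al) = (2/3) × 1.107 = 0.7380 mol
m(Al) = 0.7380 × 26.98 = 19.91 g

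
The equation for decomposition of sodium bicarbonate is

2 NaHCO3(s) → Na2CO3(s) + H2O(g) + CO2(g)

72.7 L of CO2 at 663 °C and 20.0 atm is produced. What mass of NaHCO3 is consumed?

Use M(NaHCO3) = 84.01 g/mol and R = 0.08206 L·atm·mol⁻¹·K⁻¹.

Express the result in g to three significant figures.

n(CO2) = PV/RT = (20.0 × 72.7) / (0.08206 × 936.15) = 18.93 mol
n(NaHCO3) = (2/1) × 18.93 = 37.86 mol
m(NaHCO3) = 37.86 × 84.01 = 3181 g

3180 g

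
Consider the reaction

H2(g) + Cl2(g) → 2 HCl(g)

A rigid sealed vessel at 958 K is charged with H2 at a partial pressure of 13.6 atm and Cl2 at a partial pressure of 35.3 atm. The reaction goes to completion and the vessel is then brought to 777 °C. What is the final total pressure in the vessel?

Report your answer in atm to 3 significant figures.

53.6 atm

At constant V, partial pressures at 958 K are proportional to moles, so apply stoichiometry directly to pressures.
P(Cl2) required for 13.6 atm of H2 = (1/1) × 13.6 = 13.60 atm; available 35.3 atm, so H2 is limiting.
P(Cl2) remaining = 35.3 − (1/1) × 13.6 = 21.70 atm
P(gaseous products) = (2)/1 × 13.6 = 27.20 atm
P_total at 958 K = 21.70 + 27.20 = 48.90 atm
Scaling to 777 °C: P = 48.90 × 1050.15/958 = 53.60 atm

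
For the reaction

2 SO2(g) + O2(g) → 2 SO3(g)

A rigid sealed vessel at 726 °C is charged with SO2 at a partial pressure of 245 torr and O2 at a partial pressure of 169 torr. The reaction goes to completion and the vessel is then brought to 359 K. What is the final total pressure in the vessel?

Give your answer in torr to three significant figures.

105 torr

At constant V, partial pressures at 726 °C are proportional to moles, so apply stoichiometry directly to pressures.
P(O2) required for 245 torr of SO2 = (1/2) × 245 = 122.5 torr; available 169 torr, so SO2 is limiting.
P(O2) remaining = 169 − (1/2) × 245 = 46.50 torr
P(gaseous products) = (2)/2 × 245 = 245.0 torr
P_total at 726 °C = 46.50 + 245.0 = 291.5 torr
Scaling to 359 K: P = 291.5 × 359/999.15 = 104.7 torr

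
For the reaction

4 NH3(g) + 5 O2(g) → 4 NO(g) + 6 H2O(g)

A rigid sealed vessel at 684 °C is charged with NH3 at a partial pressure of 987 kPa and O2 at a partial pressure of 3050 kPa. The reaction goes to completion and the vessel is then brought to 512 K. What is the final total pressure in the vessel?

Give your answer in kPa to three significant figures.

2290 kPa

Because the vessel is rigid and T is held at 684 °C, work the stoichiometry in partial pressures (P_i = n_iRT/V).
P(O2) required for 987 kPa of NH3 = (5/4) × 987 = 1234 kPa; available 3050 kPa, so NH3 is limiting.
P(O2) remaining = 3050 − (5/4) × 987 = 1816 kPa
P(gaseous products) = (4+6)/4 × 987 = 2468 kPa
P_total at 684 °C = 1816 + 2468 = 4284 kPa
Scaling to 512 K: P = 4284 × 512/957.15 = 2292 kPa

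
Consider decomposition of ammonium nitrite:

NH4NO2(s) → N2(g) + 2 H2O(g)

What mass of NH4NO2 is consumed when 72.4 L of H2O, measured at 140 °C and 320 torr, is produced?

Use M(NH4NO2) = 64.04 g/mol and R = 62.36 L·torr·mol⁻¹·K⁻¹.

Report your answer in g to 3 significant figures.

28.8 g

n(H2O) = PV/RT = (320 × 72.4) / (62.36 × 413.15) = 0.8992 mol
n(NH4NO2) = (1/2) × 0.8992 = 0.4496 mol
m(NH4NO2) = 0.4496 × 64.04 = 28.79 g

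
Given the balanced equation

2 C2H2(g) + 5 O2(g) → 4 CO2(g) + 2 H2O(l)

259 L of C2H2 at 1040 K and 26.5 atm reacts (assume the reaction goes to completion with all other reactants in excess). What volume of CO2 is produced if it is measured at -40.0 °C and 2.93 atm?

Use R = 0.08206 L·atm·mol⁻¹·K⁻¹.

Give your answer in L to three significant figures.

1050 L

n(C2H2) = PV/RT = (26.5 × 259) / (0.08206 × 1040) = 80.42 mol
n(CO2) = (4/2) × 80.42 = 160.8 mol
V = nRT/P = 160.8 × 0.08206 × 233.15 / 2.93 = 1050 L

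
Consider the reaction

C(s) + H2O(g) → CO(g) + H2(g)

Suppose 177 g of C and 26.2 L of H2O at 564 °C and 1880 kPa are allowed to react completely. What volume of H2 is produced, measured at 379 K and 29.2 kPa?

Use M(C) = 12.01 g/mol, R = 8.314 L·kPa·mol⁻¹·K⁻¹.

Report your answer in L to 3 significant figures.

764 L

n(C) = 177 / 12.01 = 14.74 mol
n(H2O) = PV/RT = (1880 × 26.2) / (8.314 × 837.15) = 7.077 mol
For 14.74 mol C, stoichiometry requires (1/1) × 14.74 = 14.74 mol H2O; 7.077 mol is available, so H2O is limiting.
n(H2) = (1/1) × 7.077 = 7.077 mol
V(H2) = nRT/P = 7.077 × 8.314 × 379 / 29.2 = 763.7 L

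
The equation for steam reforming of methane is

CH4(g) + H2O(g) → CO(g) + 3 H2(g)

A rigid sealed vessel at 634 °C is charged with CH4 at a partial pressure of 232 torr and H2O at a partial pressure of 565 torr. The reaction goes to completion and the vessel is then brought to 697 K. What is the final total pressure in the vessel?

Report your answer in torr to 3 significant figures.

969 torr

Because the vessel is rigid and T is held at 634 °C, work the stoichiometry in partial pressures (P_i = n_iRT/V).
P(H2O) required for 232 torr of CH4 = (1/1) × 232 = 232.0 torr; available 565 torr, so CH4 is limiting.
P(H2O) remaining = 565 − (1/1) × 232 = 333.0 torr
P(gaseous products) = (1+3)/1 × 232 = 928.0 torr
P_total at 634 °C = 333.0 + 928.0 = 1261 torr
Scaling to 697 K: P = 1261 × 697/907.15 = 968.9 torr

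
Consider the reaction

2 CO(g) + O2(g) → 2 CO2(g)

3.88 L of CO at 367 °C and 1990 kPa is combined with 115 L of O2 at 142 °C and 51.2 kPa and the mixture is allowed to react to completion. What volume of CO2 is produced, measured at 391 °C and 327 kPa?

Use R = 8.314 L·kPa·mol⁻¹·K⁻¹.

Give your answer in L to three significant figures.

24.5 L

n(CO) = PV/RT = (1990 × 3.88) / (8.314 × 640.15) = 1.451 mol
n(O2) = PV/RT = (51.2 × 115) / (8.314 × 415.15) = 1.706 mol
For 1.451 mol CO, stoichiometry requires (1/2) × 1.451 = 0.7255 mol O2; 1.706 mol is available, so CO is limiting.
n(CO2) = (2/2) × 1.451 = 1.451 mol
V(CO2) = nRT/P = 1.451 × 8.314 × 664.15 / 327 = 24.50 L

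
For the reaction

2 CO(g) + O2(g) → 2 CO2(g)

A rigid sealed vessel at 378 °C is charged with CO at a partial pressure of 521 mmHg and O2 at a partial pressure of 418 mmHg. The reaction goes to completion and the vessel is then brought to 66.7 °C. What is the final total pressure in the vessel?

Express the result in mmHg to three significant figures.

Because the vessel is rigid and T is held at 378 °C, work the stoichiometry in partial pressures (P_i = n_iRT/V).
P(O2) required for 521 mmHg of CO = (1/2) × 521 = 260.5 mmHg; available 418 mmHg, so CO is limiting.
P(O2) remaining = 418 − (1/2) × 521 = 157.5 mmHg
P(gaseous products) = (2)/2 × 521 = 521.0 mmHg
P_total at 378 °C = 157.5 + 521.0 = 678.5 mmHg
Scaling to 66.7 °C: P = 678.5 × 339.85/651.15 = 354.1 mmHg

354 mmHg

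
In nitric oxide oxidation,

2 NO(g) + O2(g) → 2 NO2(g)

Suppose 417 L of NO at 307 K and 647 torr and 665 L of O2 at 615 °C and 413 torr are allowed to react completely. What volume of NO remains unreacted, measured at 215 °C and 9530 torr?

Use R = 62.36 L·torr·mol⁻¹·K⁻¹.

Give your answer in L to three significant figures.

13.3 L

n(NO) = PV/RT = (647 × 417) / (62.36 × 307) = 14.09 mol
n(O2) = PV/RT = (413 × 665) / (62.36 × 888.15) = 4.959 mol
For 14.09 mol NO, stoichiometry requires (1/2) × 14.09 = 7.045 mol O2; 4.959 mol is available, so O2 is limiting.
n(NO) consumed = (2/1) × 4.959 = 9.918 mol; remaining = 14.09 − 9.918 = 4.172 mol
V(NO) = nRT/P = 4.172 × 62.36 × 488.15 / 9530 = 13.33 L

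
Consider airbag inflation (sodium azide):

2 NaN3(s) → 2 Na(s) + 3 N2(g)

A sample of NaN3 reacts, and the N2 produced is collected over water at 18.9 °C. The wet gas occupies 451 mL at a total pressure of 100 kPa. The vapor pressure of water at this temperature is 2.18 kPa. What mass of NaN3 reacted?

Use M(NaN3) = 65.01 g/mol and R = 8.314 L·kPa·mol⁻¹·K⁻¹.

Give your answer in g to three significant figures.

0.787 g

P(N2) = 100 − 2.18 = 97.82 kPa
n(N2) = PV/RT = (97.82 × 0.4510) / (8.314 × 292.05) = 0.01817 mol
n(NaN3) = (2/3) × 0.01817 = 0.01211 mol
m(NaN3) = 0.01211 × 65.01 = 0.7873 g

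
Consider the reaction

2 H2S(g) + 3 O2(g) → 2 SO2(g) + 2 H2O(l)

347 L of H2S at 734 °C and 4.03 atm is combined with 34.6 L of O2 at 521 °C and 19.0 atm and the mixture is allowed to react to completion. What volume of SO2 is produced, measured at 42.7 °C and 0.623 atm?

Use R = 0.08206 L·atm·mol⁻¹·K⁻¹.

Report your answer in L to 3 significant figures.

n(H2S) = PV/RT = (4.03 × 347) / (0.08206 × 1007.15) = 16.92 mol
n(O2) = PV/RT = (19.0 × 34.6) / (0.08206 × 794.15) = 10.09 mol
For 16.92 mol H2S, stoichiometry requires (3/2) × 16.92 = 25.38 mol O2; 10.09 mol is available, so O2 is limiting.
n(SO2) = (2/3) × 10.09 = 6.727 mol
V(SO2) = nRT/P = 6.727 × 0.08206 × 315.85 / 0.623 = 279.9 L

280 L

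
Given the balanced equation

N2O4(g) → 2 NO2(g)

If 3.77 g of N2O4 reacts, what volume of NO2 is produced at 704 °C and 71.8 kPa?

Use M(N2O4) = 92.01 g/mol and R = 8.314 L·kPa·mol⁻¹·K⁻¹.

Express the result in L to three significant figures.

9.27 L

n(N2O4) = 3.770 / 92.01 = 0.04097 mol
n(NO2) = (2/1) × 0.04097 = 0.08194 mol
V = nRT/P = 0.08194 × 8.314 × 977.15 / 71.8 = 9.271 L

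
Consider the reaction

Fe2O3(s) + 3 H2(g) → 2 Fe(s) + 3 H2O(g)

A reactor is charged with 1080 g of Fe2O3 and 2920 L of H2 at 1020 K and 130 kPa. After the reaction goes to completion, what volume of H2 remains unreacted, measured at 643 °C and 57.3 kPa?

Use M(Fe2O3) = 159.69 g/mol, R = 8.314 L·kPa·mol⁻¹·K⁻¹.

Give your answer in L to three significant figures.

n(Fe2O3) = 1080 / 159.69 = 6.763 mol
n(H2) = PV/RT = (130 × 2920) / (8.314 × 1020) = 44.76 mol
For 6.763 mol Fe2O3, stoichiometry requires (3/1) × 6.763 = 20.29 mol H2; 44.76 mol is available, so Fe2O3 is limiting.
n(H2) consumed = (3/1) × 6.763 = 20.29 mol; remaining = 44.76 − 20.29 = 24.47 mol
V(H2) = nRT/P = 24.47 × 8.314 × 916.15 / 57.3 = 3253 L

3250 L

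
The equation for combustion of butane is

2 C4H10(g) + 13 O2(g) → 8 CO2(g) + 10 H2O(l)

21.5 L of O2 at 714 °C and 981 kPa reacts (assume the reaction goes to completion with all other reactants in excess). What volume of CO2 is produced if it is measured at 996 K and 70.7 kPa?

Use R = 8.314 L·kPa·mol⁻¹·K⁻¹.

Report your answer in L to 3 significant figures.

n(O2) = PV/RT = (981 × 21.5) / (8.314 × 987.15) = 2.570 mol
n(CO2) = (8/13) × 2.570 = 1.582 mol
V = nRT/P = 1.582 × 8.314 × 996 / 70.7 = 185.3 L

185 L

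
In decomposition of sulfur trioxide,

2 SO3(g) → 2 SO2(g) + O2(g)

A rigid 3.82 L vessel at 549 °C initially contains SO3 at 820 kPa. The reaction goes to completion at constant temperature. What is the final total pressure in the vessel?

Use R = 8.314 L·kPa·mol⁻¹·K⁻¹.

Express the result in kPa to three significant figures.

Rigid vessel, constant T ⇒ P scales with total gas moles (2 → 3).
P_final = (3/2) × 820 = 1230 kPa

1230 kPa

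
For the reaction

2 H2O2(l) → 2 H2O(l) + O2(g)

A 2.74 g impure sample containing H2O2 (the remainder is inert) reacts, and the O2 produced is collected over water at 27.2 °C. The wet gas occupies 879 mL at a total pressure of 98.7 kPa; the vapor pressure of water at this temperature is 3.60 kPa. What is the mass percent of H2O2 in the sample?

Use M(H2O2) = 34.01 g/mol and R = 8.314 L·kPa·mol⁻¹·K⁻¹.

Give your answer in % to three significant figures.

P(O2) = 98.7 − 3.60 = 95.10 kPa
n(O2) = PV/RT = (95.10 × 0.8790) / (8.314 × 300.35) = 0.03348 mol
n(H2O2) = (2/1) × 0.03348 = 0.06696 mol
m(H2O2) = 0.06696 × 34.01 = 2.277 g
%H2O2 = 2.277 / 2.74 × 100 = 83.10%

83.1 %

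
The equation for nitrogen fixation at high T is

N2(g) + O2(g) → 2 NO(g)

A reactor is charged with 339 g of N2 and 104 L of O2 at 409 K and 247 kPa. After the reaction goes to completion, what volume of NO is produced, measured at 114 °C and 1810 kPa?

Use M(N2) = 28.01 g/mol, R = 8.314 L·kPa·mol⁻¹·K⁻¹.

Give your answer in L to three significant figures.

26.9 L

n(N2) = 339 / 28.01 = 12.10 mol
n(O2) = PV/RT = (247 × 104) / (8.314 × 409) = 7.554 mol
For 12.10 mol N2, stoichiometry requires (1/1) × 12.10 = 12.10 mol O2; 7.554 mol is available, so O2 is limiting.
n(NO) = (2/1) × 7.554 = 15.11 mol
V(NO) = nRT/P = 15.11 × 8.314 × 387.15 / 1810 = 26.87 L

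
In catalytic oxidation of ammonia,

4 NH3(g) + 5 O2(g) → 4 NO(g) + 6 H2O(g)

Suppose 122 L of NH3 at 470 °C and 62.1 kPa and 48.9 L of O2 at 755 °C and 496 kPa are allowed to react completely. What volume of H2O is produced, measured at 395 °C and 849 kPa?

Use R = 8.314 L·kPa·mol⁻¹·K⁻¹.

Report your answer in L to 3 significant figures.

n(NH3) = PV/RT = (62.1 × 122) / (8.314 × 743.15) = 1.226 mol
n(O2) = PV/RT = (496 × 48.9) / (8.314 × 1028.15) = 2.837 mol
For 1.226 mol NH3, stoichiometry requires (5/4) × 1.226 = 1.532 mol O2; 2.837 mol is available, so NH3 is limiting.
n(H2O) = (6/4) × 1.226 = 1.839 mol
V(H2O) = nRT/P = 1.839 × 8.314 × 668.15 / 849 = 12.03 L

12.0 L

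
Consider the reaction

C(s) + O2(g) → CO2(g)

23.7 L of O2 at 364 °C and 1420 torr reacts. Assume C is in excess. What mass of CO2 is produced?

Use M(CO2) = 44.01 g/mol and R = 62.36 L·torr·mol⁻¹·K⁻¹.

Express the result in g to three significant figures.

37.3 g

n(O2) = PV/RT = (1420 × 23.7) / (62.36 × 637.15) = 0.8470 mol
n(CO2) = (1/1) × 0.8470 = 0.8470 mol
m(CO2) = 0.8470 × 44.01 = 37.28 g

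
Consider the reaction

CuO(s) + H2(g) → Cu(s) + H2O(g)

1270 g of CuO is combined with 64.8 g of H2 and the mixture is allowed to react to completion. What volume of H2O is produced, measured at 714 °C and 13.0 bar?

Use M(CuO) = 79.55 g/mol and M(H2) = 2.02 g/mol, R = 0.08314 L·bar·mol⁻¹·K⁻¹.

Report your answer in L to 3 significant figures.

101 L

n(CuO) = 1270 / 79.55 = 15.96 mol
n(H2) = 64.8 / 2.02 = 32.08 mol
For 15.96 mol CuO, stoichiometry requires (1/1) × 15.96 = 15.96 mol H2; 32.08 mol is available, so CuO is limiting.
n(H2O) = (1/1) × 15.96 = 15.96 mol
V(H2O) = nRT/P = 15.96 × 0.08314 × 987.15 / 13.0 = 100.8 L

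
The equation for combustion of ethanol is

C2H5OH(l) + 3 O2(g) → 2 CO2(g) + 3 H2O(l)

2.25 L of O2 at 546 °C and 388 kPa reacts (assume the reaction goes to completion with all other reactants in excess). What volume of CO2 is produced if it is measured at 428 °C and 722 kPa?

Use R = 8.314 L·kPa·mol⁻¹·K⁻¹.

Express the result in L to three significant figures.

n(O2) = PV/RT = (388 × 2.25) / (8.314 × 819.15) = 0.1282 mol
n(CO2) = (2/3) × 0.1282 = 0.08547 mol
V = nRT/P = 0.08547 × 8.314 × 701.15 / 722 = 0.6901 L

0.690 L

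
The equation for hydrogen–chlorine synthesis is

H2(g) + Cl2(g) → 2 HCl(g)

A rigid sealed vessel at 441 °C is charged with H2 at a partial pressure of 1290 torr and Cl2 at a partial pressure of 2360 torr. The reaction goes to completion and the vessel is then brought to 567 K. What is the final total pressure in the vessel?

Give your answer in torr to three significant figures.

2900 torr

At constant V, partial pressures at 441 °C are proportional to moles, so apply stoichiometry directly to pressures.
P(Cl2) required for 1290 torr of H2 = (1/1) × 1290 = 1290 torr; available 2360 torr, so H2 is limiting.
P(Cl2) remaining = 2360 − (1/1) × 1290 = 1070 torr
P(gaseous products) = (2)/1 × 1290 = 2580 torr
P_total at 441 °C = 1070 + 2580 = 3650 torr
Scaling to 567 K: P = 3650 × 567/714.15 = 2898 torr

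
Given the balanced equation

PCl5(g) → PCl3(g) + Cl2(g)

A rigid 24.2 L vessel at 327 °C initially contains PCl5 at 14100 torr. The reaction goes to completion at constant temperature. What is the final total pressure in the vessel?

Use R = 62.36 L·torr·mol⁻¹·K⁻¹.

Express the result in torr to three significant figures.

Since T and V are fixed, P_final/P_initial = n_final/n_initial = 2/1.
P_final = (2/1) × 14100 = 28200 torr

28200 torr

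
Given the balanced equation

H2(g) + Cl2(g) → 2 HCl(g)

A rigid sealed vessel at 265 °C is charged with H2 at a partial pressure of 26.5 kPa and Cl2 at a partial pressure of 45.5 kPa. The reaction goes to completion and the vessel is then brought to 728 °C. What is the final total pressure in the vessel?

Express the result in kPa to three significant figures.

At constant V, partial pressures at 265 °C are proportional to moles, so apply stoichiometry directly to pressures.
P(Cl2) required for 26.5 kPa of H2 = (1/1) × 26.5 = 26.50 kPa; available 45.5 kPa, so H2 is limiting.
P(Cl2) remaining = 45.5 − (1/1) × 26.5 = 19.00 kPa
P(gaseous products) = (2)/1 × 26.5 = 53.00 kPa
P_total at 265 °C = 19.00 + 53.00 = 72.00 kPa
Scaling to 728 °C: P = 72.00 × 1001.15/538.15 = 133.9 kPa

134 kPa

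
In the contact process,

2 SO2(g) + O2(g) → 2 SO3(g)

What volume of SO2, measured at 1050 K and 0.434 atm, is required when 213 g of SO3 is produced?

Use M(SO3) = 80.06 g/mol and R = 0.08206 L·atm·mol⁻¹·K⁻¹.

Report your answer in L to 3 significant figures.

n(SO3) = 213.0 / 80.06 = 2.661 mol
n(SO2) = (2/2) × 2.661 = 2.661 mol
V = nRT/P = 2.661 × 0.08206 × 1050 / 0.434 = 528.3 L

528 L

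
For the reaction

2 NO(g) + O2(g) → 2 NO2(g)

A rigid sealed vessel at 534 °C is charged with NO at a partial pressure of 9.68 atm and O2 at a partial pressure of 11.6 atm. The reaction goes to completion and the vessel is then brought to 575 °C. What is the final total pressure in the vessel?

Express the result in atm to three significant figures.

At constant V, partial pressures at 534 °C are proportional to moles, so apply stoichiometry directly to pressures.
P(O2) required for 9.68 atm of NO = (1/2) × 9.68 = 4.840 atm; available 11.6 atm, so NO is limiting.
P(O2) remaining = 11.6 − (1/2) × 9.68 = 6.760 atm
P(gaseous products) = (2)/2 × 9.68 = 9.680 atm
P_total at 534 °C = 6.760 + 9.680 = 16.44 atm
Scaling to 575 °C: P = 16.44 × 848.15/807.15 = 17.28 atm

17.3 atm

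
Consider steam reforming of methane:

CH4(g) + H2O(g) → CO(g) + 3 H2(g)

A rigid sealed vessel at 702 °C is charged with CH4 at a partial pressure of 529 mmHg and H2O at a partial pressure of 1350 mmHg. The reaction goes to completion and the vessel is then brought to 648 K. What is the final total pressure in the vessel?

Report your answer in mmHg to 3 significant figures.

1950 mmHg

At constant V, partial pressures at 702 °C are proportional to moles, so apply stoichiometry directly to pressures.
P(H2O) required for 529 mmHg of CH4 = (1/1) × 529 = 529.0 mmHg; available 1350 mmHg, so CH4 is limiting.
P(H2O) remaining = 1350 − (1/1) × 529 = 821.0 mmHg
P(gaseous products) = (1+3)/1 × 529 = 2116 mmHg
P_total at 702 °C = 821.0 + 2116 = 2937 mmHg
Scaling to 648 K: P = 2937 × 648/975.15 = 1952 mmHg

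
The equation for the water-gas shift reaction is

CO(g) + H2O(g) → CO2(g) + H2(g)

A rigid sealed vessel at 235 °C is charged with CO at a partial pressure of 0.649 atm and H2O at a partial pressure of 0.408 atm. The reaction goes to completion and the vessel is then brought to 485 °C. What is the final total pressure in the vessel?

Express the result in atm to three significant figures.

1.58 atm

With V and T fixed, P_i ∝ n_i, so the mole ratios apply directly to partial pressures at 235 °C.
P(H2O) required for 0.649 atm of CO = (1/1) × 0.649 = 0.6490 atm; available 0.408 atm, so H2O is limiting.
P(CO) remaining = 0.649 − (1/1) × 0.408 = 0.2410 atm
P(gaseous products) = (1+1)/1 × 0.408 = 0.8160 atm
P_total at 235 °C = 0.2410 + 0.8160 = 1.057 atm
Scaling to 485 °C: P = 1.057 × 758.15/508.15 = 1.577 atm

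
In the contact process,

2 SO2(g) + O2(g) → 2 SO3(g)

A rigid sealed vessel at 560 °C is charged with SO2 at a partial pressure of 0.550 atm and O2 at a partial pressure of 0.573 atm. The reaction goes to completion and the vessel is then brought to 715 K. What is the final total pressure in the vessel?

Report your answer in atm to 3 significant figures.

With V and T fixed, P_i ∝ n_i, so the mole ratios apply directly to partial pressures at 560 °C.
P(O2) required for 0.550 atm of SO2 = (1/2) × 0.550 = 0.2750 atm; available 0.573 atm, so SO2 is limiting.
P(O2) remaining = 0.573 − (1/2) × 0.550 = 0.2980 atm
P(gaseous products) = (2)/2 × 0.550 = 0.5500 atm
P_total at 560 °C = 0.2980 + 0.5500 = 0.8480 atm
Scaling to 715 K: P = 0.8480 × 715/833.15 = 0.7277 atm

0.728 atm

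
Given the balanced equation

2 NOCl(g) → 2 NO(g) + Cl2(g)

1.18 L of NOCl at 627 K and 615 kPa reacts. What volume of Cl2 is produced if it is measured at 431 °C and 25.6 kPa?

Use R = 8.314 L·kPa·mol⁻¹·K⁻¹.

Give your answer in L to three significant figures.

n(NOCl) = PV/RT = (615 × 1.18) / (8.314 × 627) = 0.1392 mol
n(Cl2) = (1/2) × 0.1392 = 0.06960 mol
V = nRT/P = 0.06960 × 8.314 × 704.15 / 25.6 = 15.92 L

15.9 L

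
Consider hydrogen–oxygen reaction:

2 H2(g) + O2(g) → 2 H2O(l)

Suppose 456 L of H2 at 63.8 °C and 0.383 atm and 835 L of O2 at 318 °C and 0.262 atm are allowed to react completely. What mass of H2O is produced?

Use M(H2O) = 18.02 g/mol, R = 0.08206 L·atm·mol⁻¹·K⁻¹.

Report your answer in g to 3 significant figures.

114 g

n(H2) = PV/RT = (0.383 × 456) / (0.08206 × 336.95) = 6.316 mol
n(O2) = PV/RT = (0.262 × 835) / (0.08206 × 591.15) = 4.510 mol
For 6.316 mol H2, stoichiometry requires (1/2) × 6.316 = 3.158 mol O2; 4.510 mol is available, so H2 is limiting.
n(H2O) = (2/2) × 6.316 = 6.316 mol
m(H2O) = 6.316 × 18.02 = 113.8 g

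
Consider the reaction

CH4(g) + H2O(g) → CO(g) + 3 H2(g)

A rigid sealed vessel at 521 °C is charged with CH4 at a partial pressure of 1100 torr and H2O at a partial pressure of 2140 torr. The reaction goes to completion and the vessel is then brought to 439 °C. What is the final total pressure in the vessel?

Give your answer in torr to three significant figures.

With V and T fixed, P_i ∝ n_i, so the mole ratios apply directly to partial pressures at 521 °C.
P(H2O) required for 1100 torr of CH4 = (1/1) × 1100 = 1100 torr; available 2140 torr, so CH4 is limiting.
P(H2O) remaining = 2140 − (1/1) × 1100 = 1040 torr
P(gaseous products) = (1+3)/1 × 1100 = 4400 torr
P_total at 521 °C = 1040 + 4400 = 5440 torr
Scaling to 439 °C: P = 5440 × 712.15/794.15 = 4878 torr

4880 torr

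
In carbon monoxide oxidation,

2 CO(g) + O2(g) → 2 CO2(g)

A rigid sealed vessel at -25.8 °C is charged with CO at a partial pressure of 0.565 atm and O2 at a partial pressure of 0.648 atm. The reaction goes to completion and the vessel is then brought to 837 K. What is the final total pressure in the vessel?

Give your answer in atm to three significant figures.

3.15 atm

Because the vessel is rigid and T is held at -25.8 °C, work the stoichiometry in partial pressures (P_i = n_iRT/V).
P(O2) required for 0.565 atm of CO = (1/2) × 0.565 = 0.2825 atm; available 0.648 atm, so CO is limiting.
P(O2) remaining = 0.648 − (1/2) × 0.565 = 0.3655 atm
P(gaseous products) = (2)/2 × 0.565 = 0.5650 atm
P_total at -25.8 °C = 0.3655 + 0.5650 = 0.9305 atm
Scaling to 837 K: P = 0.9305 × 837/247.35 = 3.149 atm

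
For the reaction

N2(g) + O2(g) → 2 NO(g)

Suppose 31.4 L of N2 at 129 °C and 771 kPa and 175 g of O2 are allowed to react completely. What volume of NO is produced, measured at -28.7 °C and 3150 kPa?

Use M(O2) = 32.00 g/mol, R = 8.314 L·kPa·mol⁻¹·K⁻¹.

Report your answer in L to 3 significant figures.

7.06 L

n(N2) = PV/RT = (771 × 31.4) / (8.314 × 402.15) = 7.241 mol
n(O2) = 175 / 32.00 = 5.469 mol
For 7.241 mol N2, stoichiometry requires (1/1) × 7.241 = 7.241 mol O2; 5.469 mol is available, so O2 is limiting.
n(NO) = (2/1) × 5.469 = 10.94 mol
V(NO) = nRT/P = 10.94 × 8.314 × 244.45 / 3150 = 7.058 L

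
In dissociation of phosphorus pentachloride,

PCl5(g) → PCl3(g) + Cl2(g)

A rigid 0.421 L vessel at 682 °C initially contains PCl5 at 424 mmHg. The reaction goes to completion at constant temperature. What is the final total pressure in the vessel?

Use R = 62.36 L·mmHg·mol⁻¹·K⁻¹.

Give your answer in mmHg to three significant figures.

Rigid vessel, constant T ⇒ P scales with total gas moles (1 → 2).
P_final = (2/1) × 424 = 848.0 mmHg

848 mmHg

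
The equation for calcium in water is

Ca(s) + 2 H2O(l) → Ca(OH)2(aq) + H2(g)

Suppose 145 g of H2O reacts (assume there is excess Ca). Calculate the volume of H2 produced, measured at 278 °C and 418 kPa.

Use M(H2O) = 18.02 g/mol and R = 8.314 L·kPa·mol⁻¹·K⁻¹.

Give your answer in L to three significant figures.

n(H2O) = 145.0 / 18.02 = 8.047 mol
n(H2) = (1/2) × 8.047 = 4.024 mol
V = nRT/P = 4.024 × 8.314 × 551.15 / 418 = 44.11 L

44.1 L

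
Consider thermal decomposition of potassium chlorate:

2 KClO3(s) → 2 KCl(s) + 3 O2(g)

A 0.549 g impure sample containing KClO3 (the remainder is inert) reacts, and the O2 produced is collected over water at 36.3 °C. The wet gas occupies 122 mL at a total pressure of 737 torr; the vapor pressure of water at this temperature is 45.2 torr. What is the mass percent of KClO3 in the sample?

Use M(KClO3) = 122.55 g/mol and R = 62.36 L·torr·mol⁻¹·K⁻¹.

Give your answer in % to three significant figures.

65.1 %

P(O2) = 737 − 45.2 = 691.8 torr
n(O2) = PV/RT = (691.8 × 0.1220) / (62.36 × 309.45) = 0.004374 mol
n(KClO3) = (2/3) × 0.004374 = 0.002916 mol
m(KClO3) = 0.002916 × 122.55 = 0.3574 g
%KClO3 = 0.3574 / 0.549 × 100 = 65.10%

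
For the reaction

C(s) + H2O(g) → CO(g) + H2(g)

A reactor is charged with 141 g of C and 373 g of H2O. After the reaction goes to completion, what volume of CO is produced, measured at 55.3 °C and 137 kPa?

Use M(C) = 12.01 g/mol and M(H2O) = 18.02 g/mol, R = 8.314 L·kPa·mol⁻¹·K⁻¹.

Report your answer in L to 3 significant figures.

234 L

n(C) = 141 / 12.01 = 11.74 mol
n(H2O) = 373 / 18.02 = 20.70 mol
For 11.74 mol C, stoichiometry requires (1/1) × 11.74 = 11.74 mol H2O; 20.70 mol is available, so C is limiting.
n(CO) = (1/1) × 11.74 = 11.74 mol
V(CO) = nRT/P = 11.74 × 8.314 × 328.45 / 137 = 234.0 L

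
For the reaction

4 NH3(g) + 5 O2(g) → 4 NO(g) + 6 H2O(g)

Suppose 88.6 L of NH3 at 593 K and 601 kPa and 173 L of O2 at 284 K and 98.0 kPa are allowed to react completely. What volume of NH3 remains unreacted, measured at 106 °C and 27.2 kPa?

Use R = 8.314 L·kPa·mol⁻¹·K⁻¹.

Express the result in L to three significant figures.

586 L

n(NH3) = PV/RT = (601 × 88.6) / (8.314 × 593) = 10.80 mol
n(O2) = PV/RT = (98.0 × 173) / (8.314 × 284) = 7.180 mol
For 10.80 mol NH3, stoichiometry requires (5/4) × 10.80 = 13.50 mol O2; 7.180 mol is available, so O2 is limiting.
n(NH3) consumed = (4/5) × 7.180 = 5.744 mol; remaining = 10.80 − 5.744 = 5.056 mol
V(NH3) = nRT/P = 5.056 × 8.314 × 379.15 / 27.2 = 585.9 L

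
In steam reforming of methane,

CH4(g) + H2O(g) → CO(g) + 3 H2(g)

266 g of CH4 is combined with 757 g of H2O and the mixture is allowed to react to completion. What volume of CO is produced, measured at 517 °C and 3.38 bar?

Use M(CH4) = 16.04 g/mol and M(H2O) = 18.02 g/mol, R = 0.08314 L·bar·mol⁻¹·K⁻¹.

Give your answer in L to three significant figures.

322 L

n(CH4) = 266 / 16.04 = 16.58 mol
n(H2O) = 757 / 18.02 = 42.01 mol
For 16.58 mol CH4, stoichiometry requires (1/1) × 16.58 = 16.58 mol H2O; 42.01 mol is available, so CH4 is limiting.
n(CO) = (1/1) × 16.58 = 16.58 mol
V(CO) = nRT/P = 16.58 × 0.08314 × 790.15 / 3.38 = 322.2 L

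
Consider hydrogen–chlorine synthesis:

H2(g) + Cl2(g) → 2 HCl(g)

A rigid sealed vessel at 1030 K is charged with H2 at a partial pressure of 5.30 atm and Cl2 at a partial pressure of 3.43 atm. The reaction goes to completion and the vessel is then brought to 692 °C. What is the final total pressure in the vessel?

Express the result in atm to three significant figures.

Because the vessel is rigid and T is held at 1030 K, work the stoichiometry in partial pressures (P_i = n_iRT/V).
P(Cl2) required for 5.30 atm of H2 = (1/1) × 5.30 = 5.300 atm; available 3.43 atm, so Cl2 is limiting.
P(H2) remaining = 5.30 − (1/1) × 3.43 = 1.870 atm
P(gaseous products) = (2)/1 × 3.43 = 6.860 atm
P_total at 1030 K = 1.870 + 6.860 = 8.730 atm
Scaling to 692 °C: P = 8.730 × 965.15/1030 = 8.180 atm

8.18 atm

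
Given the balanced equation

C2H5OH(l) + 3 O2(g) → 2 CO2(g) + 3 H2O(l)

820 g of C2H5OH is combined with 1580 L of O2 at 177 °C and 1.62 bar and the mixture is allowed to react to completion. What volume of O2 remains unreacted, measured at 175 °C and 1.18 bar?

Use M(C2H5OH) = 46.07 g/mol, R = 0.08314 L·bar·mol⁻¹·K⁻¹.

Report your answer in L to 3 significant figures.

473 L

n(C2H5OH) = 820 / 46.07 = 17.80 mol
n(O2) = PV/RT = (1.62 × 1580) / (0.08314 × 450.15) = 68.39 mol
For 17.80 mol C2H5OH, stoichiometry requires (3/1) × 17.80 = 53.40 mol O2; 68.39 mol is available, so C2H5OH is limiting.
n(O2) consumed = (3/1) × 17.80 = 53.40 mol; remaining = 68.39 − 53.40 = 14.99 mol
V(O2) = nRT/P = 14.99 × 0.08314 × 448.15 / 1.18 = 473.3 L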